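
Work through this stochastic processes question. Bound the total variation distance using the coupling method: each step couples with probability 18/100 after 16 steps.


TV distance bound <= (1-delta)^n
= (1 - 0.1800)^16
= 0.8200^16
= 0.0418

0.0418


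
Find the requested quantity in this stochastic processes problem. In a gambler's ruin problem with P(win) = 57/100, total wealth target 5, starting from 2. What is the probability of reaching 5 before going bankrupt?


Gambler's ruin formula:
r = q/p = 0.4300/0.5700 = 0.7544
P(win) = (1 - r^i)/(1 - r^N)
= (1 - 0.7544^2)/(1 - 0.7544^5)
= 0.5702

0.5702


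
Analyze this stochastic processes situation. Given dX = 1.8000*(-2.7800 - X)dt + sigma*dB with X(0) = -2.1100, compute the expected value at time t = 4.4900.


E[X(t)] = mu + (X(0) - mu)*exp(-theta*t)
= -2.7800 + (-2.1100 - -2.7800)*exp(-1.8000*4.4900)
= -2.7800 + 0.6700 * 3.0905e-04
= -2.7798

-2.7798


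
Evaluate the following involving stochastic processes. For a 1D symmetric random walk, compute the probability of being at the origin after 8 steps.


P(S(8) = 0) = C(8,4) / 4^4
= 70 / 256
= 0.2734

0.2734


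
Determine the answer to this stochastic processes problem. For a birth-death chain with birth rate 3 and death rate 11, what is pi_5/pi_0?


For birth-death process, pi_n/pi_0 = (lambda/mu)^n
= (3/11)^5
= 0.0015

0.0015


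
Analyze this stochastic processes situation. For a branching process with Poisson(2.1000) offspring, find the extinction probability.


Since mu = 2.1000 > 1, extinction prob q < 1.
Solve s = exp(mu*(s-1)) iteratively.
q = 0.1779

0.1779


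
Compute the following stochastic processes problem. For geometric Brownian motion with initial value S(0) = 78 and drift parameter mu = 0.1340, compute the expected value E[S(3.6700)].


E[S(t)] = S(0) * exp(mu * t)
= 78 * exp(0.1340 * 3.6700)
= 78 * 1.6352
= 127.5475

127.5475


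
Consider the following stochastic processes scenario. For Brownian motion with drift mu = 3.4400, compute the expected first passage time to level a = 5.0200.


Expected first passage time = a/mu
= 5.0200/3.4400
= 1.4593

1.4593


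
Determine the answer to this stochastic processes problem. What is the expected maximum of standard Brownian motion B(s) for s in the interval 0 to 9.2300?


E(max B(s)) = sqrt(2t/pi)
= sqrt(2*9.2300/pi)
= sqrt(5.8760)
= 2.4240

2.4240


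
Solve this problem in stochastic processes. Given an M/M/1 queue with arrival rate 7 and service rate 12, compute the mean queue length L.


rho = 7/12 = 0.5833
L = rho/(1-rho)
= 0.5833/0.4167
= 1.4000

1.4000


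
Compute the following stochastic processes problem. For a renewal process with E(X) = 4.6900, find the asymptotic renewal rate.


Long-run renewal rate = 1/E(X)
= 1/4.6900
= 0.2132

0.2132


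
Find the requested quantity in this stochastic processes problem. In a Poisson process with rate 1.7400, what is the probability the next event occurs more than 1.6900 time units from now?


P(X > t) = exp(-lambda * t)
= exp(-1.7400 * 1.6900)
= exp(-2.9406) = 0.0528

0.0528


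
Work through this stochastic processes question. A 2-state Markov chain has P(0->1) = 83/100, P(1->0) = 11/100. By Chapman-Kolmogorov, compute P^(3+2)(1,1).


P^5 = P^3 * P^2
Computing via matrix multiplication of the transition matrix.
Entry (1,1) of P^5 = 0.8830

0.8830


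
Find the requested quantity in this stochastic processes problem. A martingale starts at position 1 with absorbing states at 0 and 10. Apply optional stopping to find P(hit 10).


By optional stopping theorem: E(M at tau) = M(0) = 1
P(hit 10)*10 + P(hit 0)*0 = 1
P(hit 10) = (1 - 0)/(10 - 0) = 1/10 = 0.1000

0.1000


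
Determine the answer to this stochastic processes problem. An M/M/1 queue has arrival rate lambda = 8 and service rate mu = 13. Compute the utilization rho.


rho = lambda/mu
= 8/13
= 0.6154

0.6154


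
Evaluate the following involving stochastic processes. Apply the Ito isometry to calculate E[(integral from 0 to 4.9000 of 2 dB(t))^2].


By Ito isometry: E[(int f dB)^2] = int f^2 dt
= 2^2 * 4.9000
= 4 * 4.9000 = 19.6000

19.6000


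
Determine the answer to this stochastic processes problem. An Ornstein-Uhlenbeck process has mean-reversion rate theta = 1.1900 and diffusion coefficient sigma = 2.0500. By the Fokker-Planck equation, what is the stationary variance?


Stationary variance = sigma^2 / (2*theta)
= 2.0500^2 / (2*1.1900)
= 4.2025 / 2.3800
= 1.7658

1.7658


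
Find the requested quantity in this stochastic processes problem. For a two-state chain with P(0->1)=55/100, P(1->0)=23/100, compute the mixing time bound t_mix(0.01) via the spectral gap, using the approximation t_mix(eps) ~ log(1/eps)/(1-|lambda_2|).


lambda_2 = |1 - p01 - p10| = |1 - 0.5500 - 0.2300| = 0.2200
t_mix ~ log(1/eps)/(1 - |lambda_2|)
= log(100)/(1 - 0.2200) = 4.6052/0.7800
= 5.9041

5.9041


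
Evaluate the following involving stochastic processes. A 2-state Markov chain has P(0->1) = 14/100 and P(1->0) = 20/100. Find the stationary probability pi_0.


Stationary distribution: pi_0 = p10/(p01+p10), pi_1 = p01/(p01+p10)
p01 = 0.1400, p10 = 0.2000
pi_0 = 0.5882

0.5882


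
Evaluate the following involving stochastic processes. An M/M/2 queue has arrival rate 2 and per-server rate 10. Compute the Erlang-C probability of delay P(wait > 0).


a = lambda/mu = 0.2000
rho = a/c = 0.1000
Erlang-C formula applied:
C(c,a) = 0.0182

0.0182


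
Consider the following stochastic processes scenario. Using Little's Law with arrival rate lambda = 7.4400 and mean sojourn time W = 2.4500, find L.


Little's Law: L = lambda * W
= 7.4400 * 2.4500
= 18.2280

18.2280


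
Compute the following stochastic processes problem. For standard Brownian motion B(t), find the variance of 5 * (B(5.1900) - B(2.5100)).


Var(alpha*(B(t)-B(s))) = alpha^2 * (t-s)
= 5^2 * (5.1900 - 2.5100)
= 25 * 2.6800
= 67.0000

67.0000


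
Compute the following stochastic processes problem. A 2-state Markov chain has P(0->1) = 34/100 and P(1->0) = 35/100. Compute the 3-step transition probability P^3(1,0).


Computing P^3 by matrix multiplication.
P = [[0.6600, 0.3400], [0.3500, 0.6500]]
After raising P to the power 3:
P^3(1,0) = 0.4921

0.4921


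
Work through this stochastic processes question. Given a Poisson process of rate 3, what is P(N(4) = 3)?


P(N(t)=k) = (lambda*t)^k * exp(-lambda*t) / k!
lambda*t = 12
= 12^3 * exp(-12) / 3!
= 1728 * 6.1442e-06 / 6
= 0.0018

0.0018


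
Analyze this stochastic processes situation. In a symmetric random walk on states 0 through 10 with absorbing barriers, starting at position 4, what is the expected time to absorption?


For symmetric RW on 0,...,N with absorbing barriers, E(i) = i*(N-i)
E(4) = 4 * 6 = 24

24


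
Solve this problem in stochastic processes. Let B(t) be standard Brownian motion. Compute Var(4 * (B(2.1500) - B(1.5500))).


Var(alpha*(B(t)-B(s))) = alpha^2 * (t-s)
= 4^2 * (2.1500 - 1.5500)
= 16 * 0.6000
= 9.6000

9.6000


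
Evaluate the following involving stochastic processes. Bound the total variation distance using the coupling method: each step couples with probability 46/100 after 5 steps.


TV distance bound <= (1-delta)^n
= (1 - 0.4600)^5
= 0.5400^5
= 0.0459

0.0459


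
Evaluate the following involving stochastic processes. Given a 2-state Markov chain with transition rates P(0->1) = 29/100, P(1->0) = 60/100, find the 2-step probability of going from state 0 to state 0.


Computing P^2 by matrix multiplication.
P = [[0.7100, 0.2900], [0.6000, 0.4000]]
After raising P to the power 2:
P^2(0,0) = 0.6781

0.6781


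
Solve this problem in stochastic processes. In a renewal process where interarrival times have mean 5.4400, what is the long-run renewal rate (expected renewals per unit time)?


Long-run renewal rate = 1/E(X)
= 1/5.4400
= 0.1838

0.1838


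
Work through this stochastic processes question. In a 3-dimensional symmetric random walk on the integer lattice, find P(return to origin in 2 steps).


P(return in 2 steps) = P(reverse first step) = 1/(2d)
= 1/6
= 0.1667

0.1667


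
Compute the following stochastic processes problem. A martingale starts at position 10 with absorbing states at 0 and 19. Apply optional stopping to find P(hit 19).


By optional stopping theorem: E(M at tau) = M(0) = 10
P(hit 19)*19 + P(hit 0)*0 = 10
P(hit 19) = (10 - 0)/(19 - 0) = 10/19 = 0.5263

0.5263


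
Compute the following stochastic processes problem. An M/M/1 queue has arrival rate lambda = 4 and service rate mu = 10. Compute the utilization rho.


rho = lambda/mu
= 4/10
= 0.4000

0.4000


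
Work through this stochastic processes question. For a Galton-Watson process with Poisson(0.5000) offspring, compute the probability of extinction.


Since mu = 0.5000 <= 1, extinction probability = 1.

1.0000


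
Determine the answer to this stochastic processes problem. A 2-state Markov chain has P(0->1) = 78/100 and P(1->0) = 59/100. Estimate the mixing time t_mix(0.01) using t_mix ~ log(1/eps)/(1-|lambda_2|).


lambda_2 = |1 - p01 - p10| = |1 - 0.7800 - 0.5900| = 0.3700
t_mix ~ log(1/eps)/(1 - |lambda_2|)
= log(100)/(1 - 0.3700) = 4.6052/0.6300
= 7.3098

7.3098


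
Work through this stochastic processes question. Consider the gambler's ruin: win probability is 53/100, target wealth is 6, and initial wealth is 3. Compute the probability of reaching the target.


Gambler's ruin formula:
r = q/p = 0.4700/0.5300 = 0.8868
P(win) = (1 - r^i)/(1 - r^N)
= (1 - 0.8868^3)/(1 - 0.8868^6)
= 0.5891

0.5891


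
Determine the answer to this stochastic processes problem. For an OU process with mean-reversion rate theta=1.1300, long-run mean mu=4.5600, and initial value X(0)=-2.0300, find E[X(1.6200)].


E[X(t)] = mu + (X(0) - mu)*exp(-theta*t)
= 4.5600 + (-2.0300 - 4.5600)*exp(-1.1300*1.6200)
= 4.5600 + -6.5900 * 0.1603
= 3.5035

3.5035


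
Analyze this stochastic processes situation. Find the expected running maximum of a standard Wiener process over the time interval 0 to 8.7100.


E(max B(s)) = sqrt(2t/pi)
= sqrt(2*8.7100/pi)
= sqrt(5.5450)
= 2.3548

2.3548


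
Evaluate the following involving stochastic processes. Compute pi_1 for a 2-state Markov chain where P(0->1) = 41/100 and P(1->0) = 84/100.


Stationary distribution: pi_0 = p10/(p01+p10), pi_1 = p01/(p01+p10)
p01 = 0.4100, p10 = 0.8400
pi_1 = 0.3280

0.3280


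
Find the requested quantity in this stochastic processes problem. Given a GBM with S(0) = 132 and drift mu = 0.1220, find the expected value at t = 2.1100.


E[S(t)] = S(0) * exp(mu * t)
= 132 * exp(0.1220 * 2.1100)
= 132 * 1.2936
= 170.7537

170.7537


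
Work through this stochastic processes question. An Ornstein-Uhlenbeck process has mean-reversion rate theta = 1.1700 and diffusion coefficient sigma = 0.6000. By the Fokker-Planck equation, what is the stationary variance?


Stationary variance = sigma^2 / (2*theta)
= 0.6000^2 / (2*1.1700)
= 0.3600 / 2.3400
= 0.1538

0.1538


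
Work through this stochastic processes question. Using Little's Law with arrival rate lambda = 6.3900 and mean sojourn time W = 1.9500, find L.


Little's Law: L = lambda * W
= 6.3900 * 1.9500
= 12.4605

12.4605


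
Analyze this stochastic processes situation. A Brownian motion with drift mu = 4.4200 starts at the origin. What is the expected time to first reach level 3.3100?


Expected first passage time = a/mu
= 3.3100/4.4200
= 0.7489

0.7489


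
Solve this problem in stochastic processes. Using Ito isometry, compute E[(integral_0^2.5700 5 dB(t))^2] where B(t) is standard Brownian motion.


By Ito isometry: E[(int f dB)^2] = int f^2 dt
= 5^2 * 2.5700
= 25 * 2.5700 = 64.2500

64.2500


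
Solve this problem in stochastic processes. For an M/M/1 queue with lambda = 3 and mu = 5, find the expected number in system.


rho = 3/5 = 0.6000
L = rho/(1-rho)
= 0.6000/0.4000
= 1.5000

1.5000


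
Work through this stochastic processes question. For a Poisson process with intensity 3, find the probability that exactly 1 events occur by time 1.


P(N(t)=k) = (lambda*t)^k * exp(-lambda*t) / k!
lambda*t = 3
= 3^1 * exp(-3) / 1!
= 3 * 0.0498 / 1
= 0.1494

0.1494


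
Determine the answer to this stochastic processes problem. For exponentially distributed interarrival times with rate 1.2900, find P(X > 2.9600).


P(X > t) = exp(-lambda * t)
= exp(-1.2900 * 2.9600)
= exp(-3.8184) = 0.0220

0.0220


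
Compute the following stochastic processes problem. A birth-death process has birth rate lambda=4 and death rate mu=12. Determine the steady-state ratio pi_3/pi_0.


For birth-death process, pi_n/pi_0 = (lambda/mu)^n
= (4/12)^3
= 0.0370

0.0370


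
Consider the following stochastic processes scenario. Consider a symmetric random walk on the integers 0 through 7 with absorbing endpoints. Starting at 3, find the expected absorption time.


For symmetric RW on 0,...,N with absorbing barriers, E(i) = i*(N-i)
E(3) = 3 * 4 = 12

12


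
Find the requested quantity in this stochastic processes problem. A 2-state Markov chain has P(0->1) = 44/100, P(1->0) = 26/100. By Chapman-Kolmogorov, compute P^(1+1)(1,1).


P^2 = P^1 * P^1
Computing via matrix multiplication of the transition matrix.
Entry (1,1) of P^2 = 0.6620

0.6620


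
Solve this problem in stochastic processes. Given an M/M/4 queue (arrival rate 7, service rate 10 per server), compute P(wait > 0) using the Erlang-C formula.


a = lambda/mu = 0.7000
rho = a/c = 0.1750
Erlang-C formula applied:
C(c,a) = 0.0060

0.0060


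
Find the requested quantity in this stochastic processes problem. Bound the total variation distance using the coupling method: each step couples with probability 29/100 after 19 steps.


TV distance bound <= (1-delta)^n
= (1 - 0.2900)^19
= 0.7100^19
= 0.0015

0.0015


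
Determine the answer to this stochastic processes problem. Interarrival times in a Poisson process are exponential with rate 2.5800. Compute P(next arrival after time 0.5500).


P(X > t) = exp(-lambda * t)
= exp(-2.5800 * 0.5500)
= exp(-1.4190) = 0.2420

0.2420


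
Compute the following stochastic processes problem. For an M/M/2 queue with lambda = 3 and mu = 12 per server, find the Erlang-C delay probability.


a = lambda/mu = 0.2500
rho = a/c = 0.1250
Erlang-C formula applied:
C(c,a) = 0.0278

0.0278


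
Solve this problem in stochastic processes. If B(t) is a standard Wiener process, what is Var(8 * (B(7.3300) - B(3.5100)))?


Var(alpha*(B(t)-B(s))) = alpha^2 * (t-s)
= 8^2 * (7.3300 - 3.5100)
= 64 * 3.8200
= 244.4800

244.4800


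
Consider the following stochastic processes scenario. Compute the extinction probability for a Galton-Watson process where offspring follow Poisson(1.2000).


Since mu = 1.2000 > 1, extinction prob q < 1.
Solve s = exp(mu*(s-1)) iteratively.
q = 0.6863

0.6863


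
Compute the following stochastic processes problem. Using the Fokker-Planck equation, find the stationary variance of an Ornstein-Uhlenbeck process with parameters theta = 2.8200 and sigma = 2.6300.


Stationary variance = sigma^2 / (2*theta)
= 2.6300^2 / (2*2.8200)
= 6.9169 / 5.6400
= 1.2264

1.2264


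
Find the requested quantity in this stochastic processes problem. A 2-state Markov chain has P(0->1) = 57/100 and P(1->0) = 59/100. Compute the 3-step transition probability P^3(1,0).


Computing P^3 by matrix multiplication.
P = [[0.4300, 0.5700], [0.5900, 0.4100]]
After raising P to the power 3:
P^3(1,0) = 0.5107

0.5107


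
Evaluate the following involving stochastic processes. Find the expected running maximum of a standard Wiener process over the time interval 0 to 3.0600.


E(max B(s)) = sqrt(2t/pi)
= sqrt(2*3.0600/pi)
= sqrt(1.9481)
= 1.3957

1.3957


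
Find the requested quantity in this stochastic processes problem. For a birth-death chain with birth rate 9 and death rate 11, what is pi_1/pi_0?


For birth-death process, pi_n/pi_0 = (lambda/mu)^n
= (9/11)^1
= 0.8182

0.8182


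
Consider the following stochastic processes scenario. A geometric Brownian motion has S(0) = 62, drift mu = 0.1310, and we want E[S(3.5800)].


E[S(t)] = S(0) * exp(mu * t)
= 62 * exp(0.1310 * 3.5800)
= 62 * 1.5984
= 99.0985

99.0985


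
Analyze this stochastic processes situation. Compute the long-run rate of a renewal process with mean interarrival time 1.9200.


Long-run renewal rate = 1/E(X)
= 1/1.9200
= 0.5208

0.5208


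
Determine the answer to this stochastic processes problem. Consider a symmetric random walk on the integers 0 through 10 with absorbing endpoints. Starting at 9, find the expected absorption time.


For symmetric RW on 0,...,N with absorbing barriers, E(i) = i*(N-i)
E(9) = 9 * 1 = 9

9


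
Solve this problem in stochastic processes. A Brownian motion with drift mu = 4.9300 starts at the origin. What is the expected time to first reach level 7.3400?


Expected first passage time = a/mu
= 7.3400/4.9300
= 1.4888

1.4888


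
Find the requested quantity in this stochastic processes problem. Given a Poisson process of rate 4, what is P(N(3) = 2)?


P(N(t)=k) = (lambda*t)^k * exp(-lambda*t) / k!
lambda*t = 12
= 12^2 * exp(-12) / 2!
= 144 * 6.1442e-06 / 2
= 4.4238e-04

4.4238e-04


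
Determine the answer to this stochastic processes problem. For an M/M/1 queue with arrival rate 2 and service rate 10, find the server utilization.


rho = lambda/mu
= 2/10
= 0.2000

0.2000


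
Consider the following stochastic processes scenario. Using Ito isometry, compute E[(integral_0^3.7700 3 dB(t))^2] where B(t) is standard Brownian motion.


By Ito isometry: E[(int f dB)^2] = int f^2 dt
= 3^2 * 3.7700
= 9 * 3.7700 = 33.9300

33.9300


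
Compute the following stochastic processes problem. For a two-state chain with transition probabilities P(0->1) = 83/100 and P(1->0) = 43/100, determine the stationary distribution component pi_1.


Stationary distribution: pi_0 = p10/(p01+p10), pi_1 = p01/(p01+p10)
p01 = 0.8300, p10 = 0.4300
pi_1 = 0.6587

0.6587


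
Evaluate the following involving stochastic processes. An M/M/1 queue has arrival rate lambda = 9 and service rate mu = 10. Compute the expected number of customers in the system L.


rho = 9/10 = 0.9000
L = rho/(1-rho)
= 0.9000/0.1000
= 9.0000

9.0000


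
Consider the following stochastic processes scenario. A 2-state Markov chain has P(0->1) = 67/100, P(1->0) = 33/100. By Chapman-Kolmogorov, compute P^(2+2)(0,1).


P^4 = P^2 * P^2
Computing via matrix multiplication of the transition matrix.
Entry (0,1) of P^4 = 0.6700

0.6700


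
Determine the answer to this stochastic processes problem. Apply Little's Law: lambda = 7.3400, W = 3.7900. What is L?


Little's Law: L = lambda * W
= 7.3400 * 3.7900
= 27.8186

27.8186


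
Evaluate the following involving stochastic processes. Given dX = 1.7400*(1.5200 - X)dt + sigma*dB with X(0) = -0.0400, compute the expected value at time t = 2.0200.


E[X(t)] = mu + (X(0) - mu)*exp(-theta*t)
= 1.5200 + (-0.0400 - 1.5200)*exp(-1.7400*2.0200)
= 1.5200 + -1.5600 * 0.0298
= 1.4736

1.4736


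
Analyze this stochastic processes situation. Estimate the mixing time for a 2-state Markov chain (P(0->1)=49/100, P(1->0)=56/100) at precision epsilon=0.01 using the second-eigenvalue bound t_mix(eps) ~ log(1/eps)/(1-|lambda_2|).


lambda_2 = |1 - p01 - p10| = |1 - 0.4900 - 0.5600| = 0.0500
t_mix ~ log(1/eps)/(1 - |lambda_2|)
= log(100)/(1 - 0.0500) = 4.6052/0.9500
= 4.8475

4.8475


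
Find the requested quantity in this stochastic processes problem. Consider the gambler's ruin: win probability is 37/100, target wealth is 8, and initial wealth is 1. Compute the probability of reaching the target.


Gambler's ruin formula:
r = q/p = 0.6300/0.3700 = 1.7027
P(win) = (1 - r^i)/(1 - r^N)
= (1 - 1.7027^1)/(1 - 1.7027^8)
= 0.0101

0.0101


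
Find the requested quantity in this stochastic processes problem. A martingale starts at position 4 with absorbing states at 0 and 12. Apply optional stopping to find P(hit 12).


By optional stopping theorem: E(M at tau) = M(0) = 4
P(hit 12)*12 + P(hit 0)*0 = 4
P(hit 12) = (4 - 0)/(12 - 0) = 1/3 = 0.3333

0.3333


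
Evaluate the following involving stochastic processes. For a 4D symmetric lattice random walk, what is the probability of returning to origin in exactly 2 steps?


P(return in 2 steps) = P(reverse first step) = 1/(2d)
= 1/8
= 0.1250

0.1250


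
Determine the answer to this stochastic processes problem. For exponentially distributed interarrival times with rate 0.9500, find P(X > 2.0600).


P(X > t) = exp(-lambda * t)
= exp(-0.9500 * 2.0600)
= exp(-1.9570) = 0.1413

0.1413


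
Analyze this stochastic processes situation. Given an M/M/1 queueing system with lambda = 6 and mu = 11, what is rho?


rho = lambda/mu
= 6/11
= 0.5455

0.5455


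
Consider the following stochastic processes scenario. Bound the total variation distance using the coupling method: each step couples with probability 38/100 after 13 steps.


TV distance bound <= (1-delta)^n
= (1 - 0.3800)^13
= 0.6200^13
= 0.0020

0.0020


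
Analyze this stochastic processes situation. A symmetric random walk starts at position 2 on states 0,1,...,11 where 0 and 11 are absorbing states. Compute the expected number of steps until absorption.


For symmetric RW on 0,...,N with absorbing barriers, E(i) = i*(N-i)
E(2) = 2 * 9 = 18

18


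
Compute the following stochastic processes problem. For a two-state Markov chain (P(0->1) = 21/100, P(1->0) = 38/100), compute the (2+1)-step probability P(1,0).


P^3 = P^2 * P^1
Computing via matrix multiplication of the transition matrix.
Entry (1,0) of P^3 = 0.5997

0.5997


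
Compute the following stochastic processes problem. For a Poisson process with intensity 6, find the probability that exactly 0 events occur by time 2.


P(N(t)=k) = (lambda*t)^k * exp(-lambda*t) / k!
lambda*t = 12
= 12^0 * exp(-12) / 0!
= 1 * 6.1442e-06 / 1
= 6.1442e-06

6.1442e-06


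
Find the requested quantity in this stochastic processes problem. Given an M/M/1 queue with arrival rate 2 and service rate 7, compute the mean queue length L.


rho = 2/7 = 0.2857
L = rho/(1-rho)
= 0.2857/0.7143
= 0.4000

0.4000


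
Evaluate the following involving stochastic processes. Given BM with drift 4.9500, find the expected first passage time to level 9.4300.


Expected first passage time = a/mu
= 9.4300/4.9500
= 1.9051

1.9051


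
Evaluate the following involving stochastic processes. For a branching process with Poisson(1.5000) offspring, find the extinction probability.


Since mu = 1.5000 > 1, extinction prob q < 1.
Solve s = exp(mu*(s-1)) iteratively.
q = 0.4172

0.4172


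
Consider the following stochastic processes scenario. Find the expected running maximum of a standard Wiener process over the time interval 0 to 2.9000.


E(max B(s)) = sqrt(2t/pi)
= sqrt(2*2.9000/pi)
= sqrt(1.8462)
= 1.3587

1.3587


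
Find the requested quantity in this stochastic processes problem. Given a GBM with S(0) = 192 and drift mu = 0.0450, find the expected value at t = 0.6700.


E[S(t)] = S(0) * exp(mu * t)
= 192 * exp(0.0450 * 0.6700)
= 192 * 1.0306
= 197.8769

197.8769


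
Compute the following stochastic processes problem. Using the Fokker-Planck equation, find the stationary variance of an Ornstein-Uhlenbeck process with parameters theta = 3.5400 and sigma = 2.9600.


Stationary variance = sigma^2 / (2*theta)
= 2.9600^2 / (2*3.5400)
= 8.7616 / 7.0800
= 1.2375

1.2375


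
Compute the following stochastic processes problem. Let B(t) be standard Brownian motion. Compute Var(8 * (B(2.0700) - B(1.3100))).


Var(alpha*(B(t)-B(s))) = alpha^2 * (t-s)
= 8^2 * (2.0700 - 1.3100)
= 64 * 0.7600
= 48.6400

48.6400


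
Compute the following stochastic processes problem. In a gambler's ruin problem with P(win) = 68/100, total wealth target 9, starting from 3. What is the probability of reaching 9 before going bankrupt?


Gambler's ruin formula:
r = q/p = 0.3200/0.6800 = 0.4706
P(win) = (1 - r^i)/(1 - r^N)
= (1 - 0.4706^3)/(1 - 0.4706^9)
= 0.8968

0.8968


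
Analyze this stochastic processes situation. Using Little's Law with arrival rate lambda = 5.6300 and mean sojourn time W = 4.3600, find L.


Little's Law: L = lambda * W
= 5.6300 * 4.3600
= 24.5468

24.5468


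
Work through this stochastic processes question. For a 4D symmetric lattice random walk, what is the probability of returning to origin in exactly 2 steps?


P(return in 2 steps) = P(reverse first step) = 1/(2d)
= 1/8
= 0.1250

0.1250


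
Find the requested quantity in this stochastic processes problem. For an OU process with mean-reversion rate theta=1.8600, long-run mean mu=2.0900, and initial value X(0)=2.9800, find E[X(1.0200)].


E[X(t)] = mu + (X(0) - mu)*exp(-theta*t)
= 2.0900 + (2.9800 - 2.0900)*exp(-1.8600*1.0200)
= 2.0900 + 0.8900 * 0.1500
= 2.2235

2.2235


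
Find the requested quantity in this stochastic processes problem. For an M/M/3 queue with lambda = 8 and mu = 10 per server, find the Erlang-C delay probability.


a = lambda/mu = 0.8000
rho = a/c = 0.2667
Erlang-C formula applied:
C(c,a) = 0.0520

0.0520


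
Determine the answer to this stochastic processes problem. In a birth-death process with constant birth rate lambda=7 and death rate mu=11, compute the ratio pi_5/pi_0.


For birth-death process, pi_n/pi_0 = (lambda/mu)^n
= (7/11)^5
= 0.1044

0.1044


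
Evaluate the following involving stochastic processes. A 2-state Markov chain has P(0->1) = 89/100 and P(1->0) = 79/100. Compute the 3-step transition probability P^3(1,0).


Computing P^3 by matrix multiplication.
P = [[0.1100, 0.8900], [0.7900, 0.2100]]
After raising P to the power 3:
P^3(1,0) = 0.6181

0.6181


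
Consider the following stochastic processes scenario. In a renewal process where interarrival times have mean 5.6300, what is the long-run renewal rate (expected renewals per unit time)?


Long-run renewal rate = 1/E(X)
= 1/5.6300
= 0.1776

0.1776


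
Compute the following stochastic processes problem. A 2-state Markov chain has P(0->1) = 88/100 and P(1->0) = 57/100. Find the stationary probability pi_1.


Stationary distribution: pi_0 = p10/(p01+p10), pi_1 = p01/(p01+p10)
p01 = 0.8800, p10 = 0.5700
pi_1 = 0.6069

0.6069


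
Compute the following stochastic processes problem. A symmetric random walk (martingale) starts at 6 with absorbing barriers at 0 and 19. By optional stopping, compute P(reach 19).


By optional stopping theorem: E(M at tau) = M(0) = 6
P(hit 19)*19 + P(hit 0)*0 = 6
P(hit 19) = (6 - 0)/(19 - 0) = 6/19 = 0.3158

0.3158


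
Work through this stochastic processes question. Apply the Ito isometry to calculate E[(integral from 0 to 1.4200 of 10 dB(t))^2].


By Ito isometry: E[(int f dB)^2] = int f^2 dt
= 10^2 * 1.4200
= 100 * 1.4200 = 142.0000

142.0000


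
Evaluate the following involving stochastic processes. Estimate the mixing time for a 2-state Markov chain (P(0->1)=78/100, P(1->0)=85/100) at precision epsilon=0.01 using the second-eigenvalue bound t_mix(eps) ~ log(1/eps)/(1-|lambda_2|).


lambda_2 = |1 - p01 - p10| = |1 - 0.7800 - 0.8500| = 0.6300
t_mix ~ log(1/eps)/(1 - |lambda_2|)
= log(100)/(1 - 0.6300) = 4.6052/0.3700
= 12.4464

12.4464


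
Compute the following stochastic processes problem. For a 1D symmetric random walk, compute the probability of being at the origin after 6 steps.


P(S(6) = 0) = C(6,3) / 4^3
= 20 / 64
= 0.3125

0.3125


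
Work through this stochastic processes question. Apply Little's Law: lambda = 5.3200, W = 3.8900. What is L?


Little's Law: L = lambda * W
= 5.3200 * 3.8900
= 20.6948

20.6948


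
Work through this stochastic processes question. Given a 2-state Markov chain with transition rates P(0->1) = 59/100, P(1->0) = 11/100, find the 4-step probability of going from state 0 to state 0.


Computing P^4 by matrix multiplication.
P = [[0.4100, 0.5900], [0.1100, 0.8900]]
After raising P to the power 4:
P^4(0,0) = 0.1640

0.1640


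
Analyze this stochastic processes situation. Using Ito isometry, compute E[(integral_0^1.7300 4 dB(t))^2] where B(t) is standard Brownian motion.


By Ito isometry: E[(int f dB)^2] = int f^2 dt
= 4^2 * 1.7300
= 16 * 1.7300 = 27.6800

27.6800


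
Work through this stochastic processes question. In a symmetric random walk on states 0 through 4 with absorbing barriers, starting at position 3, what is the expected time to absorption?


For symmetric RW on 0,...,N with absorbing barriers, E(i) = i*(N-i)
E(3) = 3 * 1 = 3

3


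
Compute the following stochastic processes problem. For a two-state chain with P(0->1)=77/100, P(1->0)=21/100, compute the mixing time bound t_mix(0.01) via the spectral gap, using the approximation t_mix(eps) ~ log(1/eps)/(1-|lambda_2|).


lambda_2 = |1 - p01 - p10| = |1 - 0.7700 - 0.2100| = 0.0200
t_mix ~ log(1/eps)/(1 - |lambda_2|)
= log(100)/(1 - 0.0200) = 4.6052/0.9800
= 4.6992

4.6992


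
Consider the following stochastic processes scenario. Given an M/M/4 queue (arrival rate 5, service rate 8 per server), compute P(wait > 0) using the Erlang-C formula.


a = lambda/mu = 0.6250
rho = a/c = 0.1562
Erlang-C formula applied:
C(c,a) = 0.0040

0.0040


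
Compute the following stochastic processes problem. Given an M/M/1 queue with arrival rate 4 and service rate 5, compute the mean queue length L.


rho = 4/5 = 0.8000
L = rho/(1-rho)
= 0.8000/0.2000
= 4.0000

4.0000


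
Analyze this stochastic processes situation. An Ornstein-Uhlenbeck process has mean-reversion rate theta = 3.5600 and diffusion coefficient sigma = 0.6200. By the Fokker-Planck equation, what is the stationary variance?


Stationary variance = sigma^2 / (2*theta)
= 0.6200^2 / (2*3.5600)
= 0.3844 / 7.1200
= 0.0540

0.0540


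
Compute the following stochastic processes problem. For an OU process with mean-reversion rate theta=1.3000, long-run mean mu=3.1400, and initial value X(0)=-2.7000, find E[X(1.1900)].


E[X(t)] = mu + (X(0) - mu)*exp(-theta*t)
= 3.1400 + (-2.7000 - 3.1400)*exp(-1.3000*1.1900)
= 3.1400 + -5.8400 * 0.2129
= 1.8967

1.8967


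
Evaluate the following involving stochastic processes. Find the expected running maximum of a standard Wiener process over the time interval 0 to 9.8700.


E(max B(s)) = sqrt(2t/pi)
= sqrt(2*9.8700/pi)
= sqrt(6.2834)
= 2.5067

2.5067


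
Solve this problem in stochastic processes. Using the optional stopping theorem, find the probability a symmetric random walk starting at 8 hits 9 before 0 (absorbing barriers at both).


By optional stopping theorem: E(M at tau) = M(0) = 8
P(hit 9)*9 + P(hit 0)*0 = 8
P(hit 9) = (8 - 0)/(9 - 0) = 8/9 = 0.8889

0.8889


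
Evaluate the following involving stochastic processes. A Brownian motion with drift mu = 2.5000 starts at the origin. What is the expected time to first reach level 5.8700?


Expected first passage time = a/mu
= 5.8700/2.5000
= 2.3480

2.3480


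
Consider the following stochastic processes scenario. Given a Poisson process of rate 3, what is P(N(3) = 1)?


P(N(t)=k) = (lambda*t)^k * exp(-lambda*t) / k!
lambda*t = 9
= 9^1 * exp(-9) / 1!
= 9 * 1.2341e-04 / 1
= 0.0011

0.0011


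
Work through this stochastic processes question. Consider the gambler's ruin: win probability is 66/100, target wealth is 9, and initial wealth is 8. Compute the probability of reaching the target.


Gambler's ruin formula:
r = q/p = 0.3400/0.6600 = 0.5152
P(win) = (1 - r^i)/(1 - r^N)
= (1 - 0.5152^8)/(1 - 0.5152^9)
= 0.9976

0.9976


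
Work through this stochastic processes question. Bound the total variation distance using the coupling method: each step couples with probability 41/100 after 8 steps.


TV distance bound <= (1-delta)^n
= (1 - 0.4100)^8
= 0.5900^8
= 0.0147

0.0147


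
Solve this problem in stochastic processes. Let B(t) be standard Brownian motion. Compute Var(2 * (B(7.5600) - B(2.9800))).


Var(alpha*(B(t)-B(s))) = alpha^2 * (t-s)
= 2^2 * (7.5600 - 2.9800)
= 4 * 4.5800
= 18.3200

18.3200


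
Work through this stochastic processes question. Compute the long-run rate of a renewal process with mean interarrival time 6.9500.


Long-run renewal rate = 1/E(X)
= 1/6.9500
= 0.1439

0.1439


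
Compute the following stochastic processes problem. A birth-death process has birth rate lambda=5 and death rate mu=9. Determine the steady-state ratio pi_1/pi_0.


For birth-death process, pi_n/pi_0 = (lambda/mu)^n
= (5/9)^1
= 0.5556

0.5556


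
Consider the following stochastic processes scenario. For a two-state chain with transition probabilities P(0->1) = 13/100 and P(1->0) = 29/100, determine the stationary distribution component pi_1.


Stationary distribution: pi_0 = p10/(p01+p10), pi_1 = p01/(p01+p10)
p01 = 0.1300, p10 = 0.2900
pi_1 = 0.3095

0.3095


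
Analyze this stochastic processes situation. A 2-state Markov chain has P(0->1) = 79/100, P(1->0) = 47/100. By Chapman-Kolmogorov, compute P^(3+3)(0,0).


P^6 = P^3 * P^3
Computing via matrix multiplication of the transition matrix.
Entry (0,0) of P^6 = 0.3732

0.3732


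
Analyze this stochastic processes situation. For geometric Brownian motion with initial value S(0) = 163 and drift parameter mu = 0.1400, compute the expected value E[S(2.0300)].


E[S(t)] = S(0) * exp(mu * t)
= 163 * exp(0.1400 * 2.0300)
= 163 * 1.3287
= 216.5779

216.5779


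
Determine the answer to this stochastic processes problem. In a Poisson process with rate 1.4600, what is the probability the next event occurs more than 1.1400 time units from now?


P(X > t) = exp(-lambda * t)
= exp(-1.4600 * 1.1400)
= exp(-1.6644) = 0.1893

0.1893


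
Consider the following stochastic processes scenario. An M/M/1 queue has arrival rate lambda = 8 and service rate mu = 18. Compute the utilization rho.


rho = lambda/mu
= 8/18
= 0.4444

0.4444


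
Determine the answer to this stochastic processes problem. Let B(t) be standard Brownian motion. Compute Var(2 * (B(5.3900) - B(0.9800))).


Var(alpha*(B(t)-B(s))) = alpha^2 * (t-s)
= 2^2 * (5.3900 - 0.9800)
= 4 * 4.4100
= 17.6400

17.6400


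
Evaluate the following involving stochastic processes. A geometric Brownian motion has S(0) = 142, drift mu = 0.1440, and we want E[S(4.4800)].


E[S(t)] = S(0) * exp(mu * t)
= 142 * exp(0.1440 * 4.4800)
= 142 * 1.9062
= 270.6826

270.6826


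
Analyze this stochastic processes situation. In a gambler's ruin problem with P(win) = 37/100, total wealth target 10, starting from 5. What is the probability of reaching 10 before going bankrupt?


Gambler's ruin formula:
r = q/p = 0.6300/0.3700 = 1.7027
P(win) = (1 - r^i)/(1 - r^N)
= (1 - 1.7027^5)/(1 - 1.7027^10)
= 0.0653

0.0653


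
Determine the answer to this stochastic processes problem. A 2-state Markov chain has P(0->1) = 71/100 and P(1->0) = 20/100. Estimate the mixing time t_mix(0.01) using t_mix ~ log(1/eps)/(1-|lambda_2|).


lambda_2 = |1 - p01 - p10| = |1 - 0.7100 - 0.2000| = 0.0900
t_mix ~ log(1/eps)/(1 - |lambda_2|)
= log(100)/(1 - 0.0900) = 4.6052/0.9100
= 5.0606

5.0606


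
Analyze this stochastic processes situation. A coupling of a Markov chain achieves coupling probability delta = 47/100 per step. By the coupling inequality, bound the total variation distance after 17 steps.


TV distance bound <= (1-delta)^n
= (1 - 0.4700)^17
= 0.5300^17
= 2.0544e-05

2.0544e-05


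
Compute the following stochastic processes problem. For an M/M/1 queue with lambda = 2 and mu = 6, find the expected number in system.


rho = 2/6 = 0.3333
L = rho/(1-rho)
= 0.3333/0.6667
= 0.5000

0.5000


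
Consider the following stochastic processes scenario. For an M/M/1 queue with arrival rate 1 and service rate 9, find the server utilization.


rho = lambda/mu
= 1/9
= 0.1111

0.1111


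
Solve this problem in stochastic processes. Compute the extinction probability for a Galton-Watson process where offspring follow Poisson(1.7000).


Since mu = 1.7000 > 1, extinction prob q < 1.
Solve s = exp(mu*(s-1)) iteratively.
q = 0.3088

0.3088


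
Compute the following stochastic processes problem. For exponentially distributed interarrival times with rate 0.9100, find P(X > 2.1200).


P(X > t) = exp(-lambda * t)
= exp(-0.9100 * 2.1200)
= exp(-1.9292) = 0.1453

0.1453


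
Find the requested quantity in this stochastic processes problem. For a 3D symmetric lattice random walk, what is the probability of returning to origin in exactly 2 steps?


P(return in 2 steps) = P(reverse first step) = 1/(2d)
= 1/6
= 0.1667

0.1667


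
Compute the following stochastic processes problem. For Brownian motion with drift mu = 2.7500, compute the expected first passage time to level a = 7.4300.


Expected first passage time = a/mu
= 7.4300/2.7500
= 2.7018

2.7018


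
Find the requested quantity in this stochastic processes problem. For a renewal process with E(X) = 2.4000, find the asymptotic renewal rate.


Long-run renewal rate = 1/E(X)
= 1/2.4000
= 0.4167

0.4167


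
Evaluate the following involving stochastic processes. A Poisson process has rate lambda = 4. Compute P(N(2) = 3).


P(N(t)=k) = (lambda*t)^k * exp(-lambda*t) / k!
lambda*t = 8
= 8^3 * exp(-8) / 3!
= 512 * 3.3546e-04 / 6
= 0.0286

0.0286


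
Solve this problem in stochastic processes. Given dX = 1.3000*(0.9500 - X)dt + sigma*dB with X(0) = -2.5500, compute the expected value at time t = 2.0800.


E[X(t)] = mu + (X(0) - mu)*exp(-theta*t)
= 0.9500 + (-2.5500 - 0.9500)*exp(-1.3000*2.0800)
= 0.9500 + -3.5000 * 0.0669
= 0.7157

0.7157


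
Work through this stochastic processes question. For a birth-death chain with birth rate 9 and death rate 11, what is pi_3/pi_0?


For birth-death process, pi_n/pi_0 = (lambda/mu)^n
= (9/11)^3
= 0.5477

0.5477


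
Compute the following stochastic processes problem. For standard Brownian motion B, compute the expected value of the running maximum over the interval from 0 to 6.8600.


E(max B(s)) = sqrt(2t/pi)
= sqrt(2*6.8600/pi)
= sqrt(4.3672)
= 2.0898

2.0898


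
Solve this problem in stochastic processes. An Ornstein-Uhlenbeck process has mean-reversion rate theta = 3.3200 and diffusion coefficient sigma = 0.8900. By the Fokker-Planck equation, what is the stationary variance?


Stationary variance = sigma^2 / (2*theta)
= 0.8900^2 / (2*3.3200)
= 0.7921 / 6.6400
= 0.1193

0.1193


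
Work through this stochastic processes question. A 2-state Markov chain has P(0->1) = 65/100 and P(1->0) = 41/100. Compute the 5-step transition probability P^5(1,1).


Computing P^5 by matrix multiplication.
P = [[0.3500, 0.6500], [0.4100, 0.5900]]
After raising P to the power 5:
P^5(1,1) = 0.6132

0.6132


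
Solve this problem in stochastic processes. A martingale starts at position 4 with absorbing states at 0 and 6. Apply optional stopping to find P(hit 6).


By optional stopping theorem: E(M at tau) = M(0) = 4
P(hit 6)*6 + P(hit 0)*0 = 4
P(hit 6) = (4 - 0)/(6 - 0) = 2/3 = 0.6667

0.6667


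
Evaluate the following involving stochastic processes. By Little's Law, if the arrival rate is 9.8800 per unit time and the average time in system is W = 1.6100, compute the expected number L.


Little's Law: L = lambda * W
= 9.8800 * 1.6100
= 15.9068

15.9068


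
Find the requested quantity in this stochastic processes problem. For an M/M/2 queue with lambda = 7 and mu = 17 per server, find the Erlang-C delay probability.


a = lambda/mu = 0.4118
rho = a/c = 0.2059
Erlang-C formula applied:
C(c,a) = 0.0703

0.0703


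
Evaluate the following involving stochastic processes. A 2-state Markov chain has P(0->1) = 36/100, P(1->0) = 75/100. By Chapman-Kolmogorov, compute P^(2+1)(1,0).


P^3 = P^2 * P^1
Computing via matrix multiplication of the transition matrix.
Entry (1,0) of P^3 = 0.6766

0.6766
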